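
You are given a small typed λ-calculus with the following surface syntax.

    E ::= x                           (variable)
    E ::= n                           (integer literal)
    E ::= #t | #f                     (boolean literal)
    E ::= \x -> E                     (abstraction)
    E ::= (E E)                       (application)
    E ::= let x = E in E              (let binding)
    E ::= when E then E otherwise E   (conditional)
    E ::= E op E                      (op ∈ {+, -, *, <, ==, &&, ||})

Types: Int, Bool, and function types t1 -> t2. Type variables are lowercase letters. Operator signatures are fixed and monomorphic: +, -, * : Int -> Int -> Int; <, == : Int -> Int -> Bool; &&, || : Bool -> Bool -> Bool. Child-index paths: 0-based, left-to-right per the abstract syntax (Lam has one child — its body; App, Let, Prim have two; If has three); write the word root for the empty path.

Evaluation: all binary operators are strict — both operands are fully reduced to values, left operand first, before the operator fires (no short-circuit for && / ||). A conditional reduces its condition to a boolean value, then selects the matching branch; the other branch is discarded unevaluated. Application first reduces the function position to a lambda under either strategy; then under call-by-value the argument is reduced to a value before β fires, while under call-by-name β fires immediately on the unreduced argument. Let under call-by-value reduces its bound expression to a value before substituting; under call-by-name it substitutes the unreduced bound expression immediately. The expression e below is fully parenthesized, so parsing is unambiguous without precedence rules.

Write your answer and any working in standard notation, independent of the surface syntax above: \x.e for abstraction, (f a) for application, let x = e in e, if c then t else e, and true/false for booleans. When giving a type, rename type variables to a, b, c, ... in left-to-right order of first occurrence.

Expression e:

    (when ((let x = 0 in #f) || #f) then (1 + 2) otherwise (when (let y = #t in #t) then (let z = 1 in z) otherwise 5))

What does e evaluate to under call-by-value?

Trace:
step 0: (if ((let x = 0 in false) || false) then (1 + 2) else (if (let y = true in true) then (let z = 1 in z) else 5))
step 1: [let@0.0] (if (false || false) then (1 + 2) else (if (let y = true in true) then (let z = 1 in z) else 5))
step 2: [delta@0] (if false then (1 + 2) else (if (let y = true in true) then (let z = 1 in z) else 5))
step 3: [if@root] (if (let y = true in true) then (let z = 1 in z) else 5)
step 4: [let@0] (if true then (let z = 1 in z) else 5)
step 5: [if@root] (let z = 1 in z)
step 6: [let@root] 1

Answer: 1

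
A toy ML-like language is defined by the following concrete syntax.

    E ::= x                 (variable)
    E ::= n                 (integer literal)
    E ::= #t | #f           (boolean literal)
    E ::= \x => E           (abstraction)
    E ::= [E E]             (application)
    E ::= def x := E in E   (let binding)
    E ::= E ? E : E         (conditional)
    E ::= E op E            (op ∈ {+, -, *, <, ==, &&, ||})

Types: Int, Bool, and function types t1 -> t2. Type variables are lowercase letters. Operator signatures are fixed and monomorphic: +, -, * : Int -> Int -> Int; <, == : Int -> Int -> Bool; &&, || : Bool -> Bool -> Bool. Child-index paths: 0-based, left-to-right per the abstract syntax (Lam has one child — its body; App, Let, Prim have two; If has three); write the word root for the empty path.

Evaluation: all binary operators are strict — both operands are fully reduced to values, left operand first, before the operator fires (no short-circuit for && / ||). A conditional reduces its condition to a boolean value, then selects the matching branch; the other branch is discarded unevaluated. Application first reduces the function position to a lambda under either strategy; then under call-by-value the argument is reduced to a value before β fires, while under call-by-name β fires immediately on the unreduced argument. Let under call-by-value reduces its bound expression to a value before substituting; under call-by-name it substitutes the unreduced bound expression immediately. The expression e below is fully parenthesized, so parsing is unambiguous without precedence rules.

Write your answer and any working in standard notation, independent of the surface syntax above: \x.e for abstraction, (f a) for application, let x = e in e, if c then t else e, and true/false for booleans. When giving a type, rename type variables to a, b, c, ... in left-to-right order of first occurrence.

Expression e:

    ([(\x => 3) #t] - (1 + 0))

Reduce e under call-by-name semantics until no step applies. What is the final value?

Answer: 2

Derivation:
step 0: (((\x.3) true) - (1 + 0))
step 1: [beta@0] (3 - (1 + 0))
step 2: [delta@1] (3 - 1)
step 3: [delta@root] 2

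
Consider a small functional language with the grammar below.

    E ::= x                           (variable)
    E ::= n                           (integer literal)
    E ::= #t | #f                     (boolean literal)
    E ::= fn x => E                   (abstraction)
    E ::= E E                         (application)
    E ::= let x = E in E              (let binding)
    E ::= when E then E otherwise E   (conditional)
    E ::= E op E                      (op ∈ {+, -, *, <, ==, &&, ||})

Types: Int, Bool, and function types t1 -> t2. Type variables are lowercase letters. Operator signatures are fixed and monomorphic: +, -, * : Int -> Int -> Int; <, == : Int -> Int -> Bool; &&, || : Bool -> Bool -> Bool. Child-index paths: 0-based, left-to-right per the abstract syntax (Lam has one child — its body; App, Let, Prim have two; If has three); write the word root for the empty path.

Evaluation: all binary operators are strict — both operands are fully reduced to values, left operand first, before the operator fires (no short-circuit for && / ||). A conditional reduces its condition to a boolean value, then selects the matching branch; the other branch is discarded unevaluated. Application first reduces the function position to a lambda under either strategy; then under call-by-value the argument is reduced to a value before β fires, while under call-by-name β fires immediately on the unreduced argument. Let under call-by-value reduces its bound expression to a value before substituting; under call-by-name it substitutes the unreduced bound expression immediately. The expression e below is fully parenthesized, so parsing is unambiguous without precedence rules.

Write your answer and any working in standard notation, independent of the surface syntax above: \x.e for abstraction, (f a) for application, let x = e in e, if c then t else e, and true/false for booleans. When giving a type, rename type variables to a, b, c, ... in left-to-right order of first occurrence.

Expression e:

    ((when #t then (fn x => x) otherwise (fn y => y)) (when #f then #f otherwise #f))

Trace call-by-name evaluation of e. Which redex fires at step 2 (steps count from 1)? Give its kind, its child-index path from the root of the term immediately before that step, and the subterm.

Answer: beta at root : ((\x.x) (if false then false else false))

Trace:
step 0: ((if true then (\x.x) else (\y.y)) (if false then false else false))
step 1: [if@0] ((\x.x) (if false then false else false))
step 2: [beta@root] (if false then false else false)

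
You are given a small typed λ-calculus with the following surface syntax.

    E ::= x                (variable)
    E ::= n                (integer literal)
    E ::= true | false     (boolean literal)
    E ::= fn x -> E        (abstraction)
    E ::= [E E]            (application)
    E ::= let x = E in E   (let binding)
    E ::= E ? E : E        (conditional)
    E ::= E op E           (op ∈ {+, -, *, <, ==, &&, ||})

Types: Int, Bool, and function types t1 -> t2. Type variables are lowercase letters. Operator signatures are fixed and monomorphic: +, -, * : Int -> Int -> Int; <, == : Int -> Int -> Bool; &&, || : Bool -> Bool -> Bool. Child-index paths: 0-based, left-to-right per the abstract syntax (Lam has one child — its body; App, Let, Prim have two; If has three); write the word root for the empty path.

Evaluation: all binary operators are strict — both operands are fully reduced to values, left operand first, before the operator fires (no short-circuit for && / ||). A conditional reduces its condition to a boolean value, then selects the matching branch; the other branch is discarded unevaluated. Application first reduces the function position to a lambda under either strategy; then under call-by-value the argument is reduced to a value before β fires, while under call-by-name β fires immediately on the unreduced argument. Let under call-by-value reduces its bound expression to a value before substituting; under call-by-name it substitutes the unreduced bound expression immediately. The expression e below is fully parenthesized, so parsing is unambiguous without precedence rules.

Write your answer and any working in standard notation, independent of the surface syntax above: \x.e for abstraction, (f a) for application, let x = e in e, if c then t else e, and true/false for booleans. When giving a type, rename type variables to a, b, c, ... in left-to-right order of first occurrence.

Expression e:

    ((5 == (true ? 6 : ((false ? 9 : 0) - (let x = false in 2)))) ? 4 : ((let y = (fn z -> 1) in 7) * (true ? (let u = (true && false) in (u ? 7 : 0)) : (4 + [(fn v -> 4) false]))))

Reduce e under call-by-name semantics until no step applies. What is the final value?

Answer: 0

Derivation:
step 0: (if (5 == (if true then 6 else ((if false then 9 else 0) - (let x = false in 2)))) then 4 else ((let y = (\z.1) in 7) * (if true then (let u = (true && false) in (if u then 7 else 0)) else (4 + ((\v.4) false)))))
step 1: [if@0.1] (if (5 == 6) then 4 else ((let y = (\z.1) in 7) * (if true then (let u = (true && false) in (if u then 7 else 0)) else (4 + ((\v.4) false)))))
step 2: [delta@0] (if false then 4 else ((let y = (\z.1) in 7) * (if true then (let u = (true && false) in (if u then 7 else 0)) else (4 + ((\v.4) false)))))
step 3: [if@root] ((let y = (\z.1) in 7) * (if true then (let u = (true && false) in (if u then 7 else 0)) else (4 + ((\v.4) false))))
step 4: [let@0] (7 * (if true then (let u = (true && false) in (if u then 7 else 0)) else (4 + ((\v.4) false))))
step 5: [if@1] (7 * (let u = (true && false) in (if u then 7 else 0)))
step 6: [let@1] (7 * (if (true && false) then 7 else 0))
step 7: [delta@1.0] (7 * (if false then 7 else 0))
step 8: [if@1] (7 * 0)
step 9: [delta@root] 0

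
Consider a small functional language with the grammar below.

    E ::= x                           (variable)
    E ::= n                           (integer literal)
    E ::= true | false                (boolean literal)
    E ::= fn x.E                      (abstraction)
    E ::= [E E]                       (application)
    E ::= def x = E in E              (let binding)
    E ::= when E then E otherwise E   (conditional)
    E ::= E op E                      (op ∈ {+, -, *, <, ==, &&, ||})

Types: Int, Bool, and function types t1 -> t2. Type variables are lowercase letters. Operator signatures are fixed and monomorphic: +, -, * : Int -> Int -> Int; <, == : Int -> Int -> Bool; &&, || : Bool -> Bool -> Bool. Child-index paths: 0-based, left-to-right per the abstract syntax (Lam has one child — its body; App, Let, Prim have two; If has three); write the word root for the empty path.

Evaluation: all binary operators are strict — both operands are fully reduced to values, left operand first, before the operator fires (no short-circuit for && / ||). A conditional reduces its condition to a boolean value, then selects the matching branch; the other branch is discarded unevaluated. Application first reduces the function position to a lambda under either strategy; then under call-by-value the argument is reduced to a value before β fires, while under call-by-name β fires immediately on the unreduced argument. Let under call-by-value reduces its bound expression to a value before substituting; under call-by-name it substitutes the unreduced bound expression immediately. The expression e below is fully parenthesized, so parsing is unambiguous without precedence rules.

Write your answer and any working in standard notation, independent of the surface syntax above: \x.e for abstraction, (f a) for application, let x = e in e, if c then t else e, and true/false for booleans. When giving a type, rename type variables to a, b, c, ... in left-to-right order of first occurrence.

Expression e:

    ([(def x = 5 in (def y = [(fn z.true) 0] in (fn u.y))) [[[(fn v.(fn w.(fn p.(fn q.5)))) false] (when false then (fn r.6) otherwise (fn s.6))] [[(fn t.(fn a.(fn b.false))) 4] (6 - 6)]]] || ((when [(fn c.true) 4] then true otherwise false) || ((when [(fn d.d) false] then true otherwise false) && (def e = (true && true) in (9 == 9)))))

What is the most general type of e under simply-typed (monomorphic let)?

Answer: Bool

Derivation:
let x : Int
\z._ : a -> Bool
  unify a -> Bool ~ Int -> b
  unify a ~ Int
  unify Bool ~ b
_ _ : Bool
let y : Bool
y : Bool
\u._ : c -> Bool
\q._ : g -> Int
\p._ : f -> g -> Int
\w._ : e -> f -> g -> Int
\v._ : d -> e -> f -> g -> Int
  unify d -> e -> f -> g -> Int ~ Bool -> h
  unify d ~ Bool
  unify e -> f -> g -> Int ~ h
_ _ : e -> f -> g -> Int
  unify Bool ~ Bool
\r._ : i -> Int
\s._ : j -> Int
  unify i -> Int ~ j -> Int
  unify i ~ j
  unify Int ~ Int
  unify e -> f -> g -> Int ~ (j -> Int) -> k
  unify e ~ j -> Int
  unify f -> g -> Int ~ k
_ _ : f -> g -> Int
\b._ : n -> Bool
\a._ : m -> n -> Bool
\t._ : l -> m -> n -> Bool
  unify l -> m -> n -> Bool ~ Int -> o
  unify l ~ Int
  unify m -> n -> Bool ~ o
_ _ : m -> n -> Bool
  unify Int ~ Int
  unify Int ~ Int
  unify m -> n -> Bool ~ Int -> p
  unify m ~ Int
  unify n -> Bool ~ p
_ _ : n -> Bool
  unify f -> g -> Int ~ (n -> Bool) -> q
  unify f ~ n -> Bool
  unify g -> Int ~ q
_ _ : g -> Int
  unify c -> Bool ~ (g -> Int) -> r
  unify c ~ g -> Int
  unify Bool ~ r
_ _ : Bool
  unify Bool ~ Bool
\c._ : s -> Bool
  unify s -> Bool ~ Int -> t
  unify s ~ Int
  unify Bool ~ t
_ _ : Bool
  unify Bool ~ Bool
  unify Bool ~ Bool
  unify Bool ~ Bool
d : u
\d._ : u -> u
  unify u -> u ~ Bool -> v
  unify u ~ Bool
  unify Bool ~ v
_ _ : Bool
  unify Bool ~ Bool
  unify Bool ~ Bool
  unify Bool ~ Bool
  unify Bool ~ Bool
  unify Bool ~ Bool
let e : Bool
  unify Int ~ Int
  unify Int ~ Int
  unify Bool ~ Bool
  unify Bool ~ Bool
  unify Bool ~ Bool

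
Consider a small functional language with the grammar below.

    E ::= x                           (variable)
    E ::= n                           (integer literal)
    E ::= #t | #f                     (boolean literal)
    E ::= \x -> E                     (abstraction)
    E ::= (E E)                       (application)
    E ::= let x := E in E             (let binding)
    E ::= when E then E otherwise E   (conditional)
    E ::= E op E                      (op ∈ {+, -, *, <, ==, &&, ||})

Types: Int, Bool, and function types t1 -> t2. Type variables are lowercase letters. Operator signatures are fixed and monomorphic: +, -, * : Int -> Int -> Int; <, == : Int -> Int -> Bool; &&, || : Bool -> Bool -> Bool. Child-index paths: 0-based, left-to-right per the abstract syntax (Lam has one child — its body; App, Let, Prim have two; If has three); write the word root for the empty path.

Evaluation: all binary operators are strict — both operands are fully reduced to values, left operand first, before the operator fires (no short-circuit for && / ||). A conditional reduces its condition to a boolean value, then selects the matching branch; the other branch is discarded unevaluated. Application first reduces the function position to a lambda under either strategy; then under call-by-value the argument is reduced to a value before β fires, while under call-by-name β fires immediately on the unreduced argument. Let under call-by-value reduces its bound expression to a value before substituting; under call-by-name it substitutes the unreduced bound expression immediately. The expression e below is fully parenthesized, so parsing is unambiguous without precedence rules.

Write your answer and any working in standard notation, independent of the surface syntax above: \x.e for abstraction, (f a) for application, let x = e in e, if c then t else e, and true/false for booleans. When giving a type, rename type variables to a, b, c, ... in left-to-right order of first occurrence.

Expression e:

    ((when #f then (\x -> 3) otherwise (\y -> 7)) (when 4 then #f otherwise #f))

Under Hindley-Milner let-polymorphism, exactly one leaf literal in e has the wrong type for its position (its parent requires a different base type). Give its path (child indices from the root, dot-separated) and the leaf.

Derivation:
  unify Bool ~ Bool
\x._ : a -> Int
\y._ : b -> Int
  unify a -> Int ~ b -> Int
  unify a ~ b
  unify Int ~ Int
  unify Int ~ Bool
  FAIL: mismatch Int ~ Bool

Answer: 1.0 : 4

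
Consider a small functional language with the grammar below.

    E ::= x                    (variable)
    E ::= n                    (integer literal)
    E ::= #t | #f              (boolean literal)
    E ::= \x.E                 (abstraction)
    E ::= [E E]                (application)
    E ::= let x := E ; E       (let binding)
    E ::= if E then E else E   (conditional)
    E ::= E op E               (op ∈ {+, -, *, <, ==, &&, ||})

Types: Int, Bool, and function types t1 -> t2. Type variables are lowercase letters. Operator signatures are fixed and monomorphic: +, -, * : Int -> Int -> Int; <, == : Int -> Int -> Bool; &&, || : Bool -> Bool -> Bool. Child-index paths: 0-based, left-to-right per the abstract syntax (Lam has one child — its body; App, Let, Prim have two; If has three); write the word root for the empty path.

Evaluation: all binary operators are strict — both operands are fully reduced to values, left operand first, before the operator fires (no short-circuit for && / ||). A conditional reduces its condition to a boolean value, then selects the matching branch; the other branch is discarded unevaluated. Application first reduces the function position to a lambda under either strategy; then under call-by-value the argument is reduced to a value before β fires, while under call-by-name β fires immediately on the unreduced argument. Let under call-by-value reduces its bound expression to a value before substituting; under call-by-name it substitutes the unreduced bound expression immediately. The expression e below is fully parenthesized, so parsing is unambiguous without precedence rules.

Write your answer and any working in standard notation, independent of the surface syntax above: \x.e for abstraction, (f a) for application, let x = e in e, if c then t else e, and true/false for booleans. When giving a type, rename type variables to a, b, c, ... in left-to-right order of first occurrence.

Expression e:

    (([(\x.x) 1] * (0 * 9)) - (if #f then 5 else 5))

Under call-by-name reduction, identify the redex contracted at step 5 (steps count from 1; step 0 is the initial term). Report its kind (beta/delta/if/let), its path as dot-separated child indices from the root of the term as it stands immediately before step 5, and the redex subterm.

Working:
step 0: ((((\x.x) 1) * (0 * 9)) - (if false then 5 else 5))
step 1: [beta@0.0] ((1 * (0 * 9)) - (if false then 5 else 5))
step 2: [delta@0.1] ((1 * 0) - (if false then 5 else 5))
step 3: [delta@0] (0 - (if false then 5 else 5))
step 4: [if@1] (0 - 5)
step 5: [delta@root] -5

Answer: delta at root : (0 - 5)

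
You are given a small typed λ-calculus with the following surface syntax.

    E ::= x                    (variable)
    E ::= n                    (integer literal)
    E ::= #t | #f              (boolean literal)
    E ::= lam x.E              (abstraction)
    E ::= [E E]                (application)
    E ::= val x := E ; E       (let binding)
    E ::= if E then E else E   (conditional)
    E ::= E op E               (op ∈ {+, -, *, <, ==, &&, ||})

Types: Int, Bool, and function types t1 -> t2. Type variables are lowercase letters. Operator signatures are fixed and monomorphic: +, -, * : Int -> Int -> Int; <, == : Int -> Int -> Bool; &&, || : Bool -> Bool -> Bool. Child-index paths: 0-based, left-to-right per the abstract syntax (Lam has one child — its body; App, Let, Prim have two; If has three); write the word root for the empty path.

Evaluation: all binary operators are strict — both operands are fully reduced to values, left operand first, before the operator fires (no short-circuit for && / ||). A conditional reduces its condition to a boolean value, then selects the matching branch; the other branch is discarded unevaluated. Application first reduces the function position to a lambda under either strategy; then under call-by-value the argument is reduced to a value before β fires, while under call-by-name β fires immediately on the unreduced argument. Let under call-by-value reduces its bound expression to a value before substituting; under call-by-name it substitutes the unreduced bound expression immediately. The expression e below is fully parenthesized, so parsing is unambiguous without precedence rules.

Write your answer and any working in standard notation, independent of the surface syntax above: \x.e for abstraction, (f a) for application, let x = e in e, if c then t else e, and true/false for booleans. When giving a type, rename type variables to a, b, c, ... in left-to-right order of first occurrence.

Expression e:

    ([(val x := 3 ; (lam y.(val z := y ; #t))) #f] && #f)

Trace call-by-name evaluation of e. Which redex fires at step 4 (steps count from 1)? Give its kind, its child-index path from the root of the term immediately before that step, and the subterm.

Answer: delta at root : (true && false)

Derivation:
step 0: (((let x = 3 in (\y.(let z = y in true))) false) && false)
step 1: [let@0.0] (((\y.(let z = y in true)) false) && false)
step 2: [beta@0] ((let z = false in true) && false)
step 3: [let@0] (true && false)
step 4: [delta@root] false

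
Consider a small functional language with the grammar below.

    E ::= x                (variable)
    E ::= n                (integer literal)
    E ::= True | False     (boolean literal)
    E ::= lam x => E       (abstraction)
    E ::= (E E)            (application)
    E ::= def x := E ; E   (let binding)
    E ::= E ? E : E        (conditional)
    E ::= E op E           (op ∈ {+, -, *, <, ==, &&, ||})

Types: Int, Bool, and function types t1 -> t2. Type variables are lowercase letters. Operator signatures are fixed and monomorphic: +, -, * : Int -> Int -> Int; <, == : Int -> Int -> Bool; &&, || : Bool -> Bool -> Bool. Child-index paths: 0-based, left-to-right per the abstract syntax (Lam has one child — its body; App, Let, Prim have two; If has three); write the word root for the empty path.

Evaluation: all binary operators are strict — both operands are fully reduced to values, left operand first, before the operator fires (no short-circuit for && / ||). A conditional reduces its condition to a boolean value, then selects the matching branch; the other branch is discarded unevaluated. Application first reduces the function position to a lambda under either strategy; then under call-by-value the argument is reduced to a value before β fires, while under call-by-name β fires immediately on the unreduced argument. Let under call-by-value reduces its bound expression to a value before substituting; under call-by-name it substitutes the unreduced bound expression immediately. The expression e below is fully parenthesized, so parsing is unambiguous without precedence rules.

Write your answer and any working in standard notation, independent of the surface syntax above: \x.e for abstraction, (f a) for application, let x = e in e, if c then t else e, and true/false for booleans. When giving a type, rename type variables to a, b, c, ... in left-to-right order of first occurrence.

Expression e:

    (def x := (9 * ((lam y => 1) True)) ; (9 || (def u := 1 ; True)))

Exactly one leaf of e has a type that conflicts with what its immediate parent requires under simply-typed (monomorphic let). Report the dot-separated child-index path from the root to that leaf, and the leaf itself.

Derivation:
  unify Int ~ Int
\y._ : a -> Int
  unify a -> Int ~ Bool -> b
  unify a ~ Bool
  unify Int ~ b
_ _ : Int
  unify Int ~ Int
let x : Int
  unify Int ~ Bool
  FAIL: mismatch Int ~ Bool

Answer: 1.0 : 9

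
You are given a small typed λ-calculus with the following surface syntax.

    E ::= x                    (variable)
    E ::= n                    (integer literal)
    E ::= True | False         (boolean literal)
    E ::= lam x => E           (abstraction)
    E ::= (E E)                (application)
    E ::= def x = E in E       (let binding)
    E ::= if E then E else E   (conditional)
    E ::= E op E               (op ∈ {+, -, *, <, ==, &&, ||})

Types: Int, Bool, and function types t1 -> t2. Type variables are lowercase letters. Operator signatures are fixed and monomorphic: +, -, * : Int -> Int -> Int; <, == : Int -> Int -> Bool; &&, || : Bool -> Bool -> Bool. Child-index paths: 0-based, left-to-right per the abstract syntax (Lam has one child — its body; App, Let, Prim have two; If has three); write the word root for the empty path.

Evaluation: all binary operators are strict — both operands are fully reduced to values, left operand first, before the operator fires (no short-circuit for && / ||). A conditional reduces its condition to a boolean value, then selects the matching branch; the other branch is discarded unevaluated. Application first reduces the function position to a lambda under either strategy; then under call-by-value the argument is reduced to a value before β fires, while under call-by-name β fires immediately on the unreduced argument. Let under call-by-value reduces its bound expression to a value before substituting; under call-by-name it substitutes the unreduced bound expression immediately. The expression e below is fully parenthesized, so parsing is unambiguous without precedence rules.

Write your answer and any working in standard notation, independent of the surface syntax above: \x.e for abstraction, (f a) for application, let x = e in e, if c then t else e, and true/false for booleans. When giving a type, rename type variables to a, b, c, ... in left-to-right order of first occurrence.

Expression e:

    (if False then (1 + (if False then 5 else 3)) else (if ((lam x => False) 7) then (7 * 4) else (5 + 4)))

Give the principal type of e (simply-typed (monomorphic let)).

Trace:
  unify Bool ~ Bool
  unify Int ~ Int
  unify Bool ~ Bool
  unify Int ~ Int
  unify Int ~ Int
\x._ : a -> Bool
  unify a -> Bool ~ Int -> b
  unify a ~ Int
  unify Bool ~ b
_ _ : Bool
  unify Bool ~ Bool
  unify Int ~ Int
  unify Int ~ Int
  unify Int ~ Int
  unify Int ~ Int
  unify Int ~ Int
  unify Int ~ Int

Answer: Int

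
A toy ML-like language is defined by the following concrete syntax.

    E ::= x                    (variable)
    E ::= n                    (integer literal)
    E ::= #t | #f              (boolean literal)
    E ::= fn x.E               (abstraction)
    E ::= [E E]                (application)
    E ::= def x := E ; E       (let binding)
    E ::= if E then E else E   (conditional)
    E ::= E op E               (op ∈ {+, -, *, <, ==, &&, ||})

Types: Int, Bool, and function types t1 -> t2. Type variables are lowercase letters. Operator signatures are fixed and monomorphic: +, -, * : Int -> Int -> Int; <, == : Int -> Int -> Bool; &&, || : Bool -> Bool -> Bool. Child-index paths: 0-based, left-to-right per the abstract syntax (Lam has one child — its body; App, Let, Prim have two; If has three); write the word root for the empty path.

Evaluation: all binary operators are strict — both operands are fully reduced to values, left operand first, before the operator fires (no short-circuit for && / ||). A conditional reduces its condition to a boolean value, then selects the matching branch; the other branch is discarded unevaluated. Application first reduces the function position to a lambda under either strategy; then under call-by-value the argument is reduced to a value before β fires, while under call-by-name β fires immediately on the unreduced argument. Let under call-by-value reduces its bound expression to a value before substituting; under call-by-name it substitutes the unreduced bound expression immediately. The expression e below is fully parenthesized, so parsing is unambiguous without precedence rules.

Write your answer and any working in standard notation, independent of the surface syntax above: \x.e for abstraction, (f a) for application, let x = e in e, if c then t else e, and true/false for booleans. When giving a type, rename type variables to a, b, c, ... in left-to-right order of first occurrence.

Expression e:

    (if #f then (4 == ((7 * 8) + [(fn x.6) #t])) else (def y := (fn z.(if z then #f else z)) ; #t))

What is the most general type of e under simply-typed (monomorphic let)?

Answer: Bool

Trace:
  unify Bool ~ Bool
  unify Int ~ Int
  unify Int ~ Int
  unify Int ~ Int
  unify Int ~ Int
\x._ : a -> Int
  unify a -> Int ~ Bool -> b
  unify a ~ Bool
  unify Int ~ b
_ _ : Int
  unify Int ~ Int
  unify Int ~ Int
z : c
  unify c ~ Bool
z : Bool
  unify Bool ~ Bool
\z._ : Bool -> Bool
let y : Bool -> Bool
  unify Bool ~ Bool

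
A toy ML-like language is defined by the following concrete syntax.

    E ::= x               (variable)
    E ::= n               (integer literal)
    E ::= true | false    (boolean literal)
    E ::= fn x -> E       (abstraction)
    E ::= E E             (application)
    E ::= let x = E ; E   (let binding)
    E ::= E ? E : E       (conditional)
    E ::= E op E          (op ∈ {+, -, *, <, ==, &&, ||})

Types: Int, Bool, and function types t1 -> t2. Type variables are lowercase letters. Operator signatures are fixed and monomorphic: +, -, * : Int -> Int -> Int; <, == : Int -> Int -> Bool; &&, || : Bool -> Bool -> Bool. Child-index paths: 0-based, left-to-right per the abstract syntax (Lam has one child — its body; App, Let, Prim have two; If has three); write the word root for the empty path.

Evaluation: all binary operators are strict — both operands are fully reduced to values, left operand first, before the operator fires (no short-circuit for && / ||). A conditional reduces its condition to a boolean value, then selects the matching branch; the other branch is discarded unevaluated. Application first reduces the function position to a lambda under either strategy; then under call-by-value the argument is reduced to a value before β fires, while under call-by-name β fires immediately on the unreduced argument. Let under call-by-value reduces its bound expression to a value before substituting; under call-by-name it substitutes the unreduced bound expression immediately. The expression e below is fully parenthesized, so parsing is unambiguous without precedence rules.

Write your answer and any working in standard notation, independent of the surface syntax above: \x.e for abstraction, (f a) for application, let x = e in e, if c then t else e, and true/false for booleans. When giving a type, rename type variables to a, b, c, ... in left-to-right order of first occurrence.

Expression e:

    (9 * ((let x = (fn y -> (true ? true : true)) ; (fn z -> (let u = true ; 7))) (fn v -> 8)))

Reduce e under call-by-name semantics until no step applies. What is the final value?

Answer: 63

Derivation:
step 0: (9 * ((let x = (\y.(if true then true else true)) in (\z.(let u = true in 7))) (\v.8)))
step 1: [let@1.0] (9 * ((\z.(let u = true in 7)) (\v.8)))
step 2: [beta@1] (9 * (let u = true in 7))
step 3: [let@1] (9 * 7)
step 4: [delta@root] 63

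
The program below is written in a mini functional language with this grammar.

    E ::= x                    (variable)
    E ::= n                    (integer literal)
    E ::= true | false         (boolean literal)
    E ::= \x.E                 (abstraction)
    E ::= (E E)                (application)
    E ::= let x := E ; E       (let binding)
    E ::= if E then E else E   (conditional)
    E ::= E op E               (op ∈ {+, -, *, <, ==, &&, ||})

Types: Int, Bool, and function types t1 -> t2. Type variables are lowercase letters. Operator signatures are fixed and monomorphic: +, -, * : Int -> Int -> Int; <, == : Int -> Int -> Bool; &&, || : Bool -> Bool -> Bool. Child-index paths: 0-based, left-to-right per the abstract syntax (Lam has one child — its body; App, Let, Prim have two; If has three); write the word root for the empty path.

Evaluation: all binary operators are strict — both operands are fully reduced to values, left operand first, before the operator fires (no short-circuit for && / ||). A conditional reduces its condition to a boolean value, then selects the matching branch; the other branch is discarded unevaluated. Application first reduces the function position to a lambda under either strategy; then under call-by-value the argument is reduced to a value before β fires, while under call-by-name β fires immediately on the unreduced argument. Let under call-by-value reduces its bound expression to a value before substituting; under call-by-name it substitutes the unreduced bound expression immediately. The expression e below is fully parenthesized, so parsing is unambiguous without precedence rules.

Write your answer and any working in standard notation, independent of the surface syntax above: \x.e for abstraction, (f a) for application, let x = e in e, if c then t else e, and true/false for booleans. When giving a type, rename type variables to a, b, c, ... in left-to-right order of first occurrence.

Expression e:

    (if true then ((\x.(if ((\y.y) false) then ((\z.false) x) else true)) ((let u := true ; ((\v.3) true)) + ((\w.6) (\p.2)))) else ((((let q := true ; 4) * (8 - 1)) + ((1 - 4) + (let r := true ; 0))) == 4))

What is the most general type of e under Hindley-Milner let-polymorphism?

Answer: Bool

Derivation:
  unify Bool ~ Bool
y : b
\y._ : b -> b
  unify b -> b ~ Bool -> c
  unify b ~ Bool
  unify Bool ~ c
_ _ : Bool
  unify Bool ~ Bool
\z._ : d -> Bool
x : a
  unify d -> Bool ~ a -> e
  unify d ~ a
  unify Bool ~ e
_ _ : Bool
  unify Bool ~ Bool
\x._ : a -> Bool
let u : Bool
\v._ : f -> Int
  unify f -> Int ~ Bool -> g
  unify f ~ Bool
  unify Int ~ g
_ _ : Int
  unify Int ~ Int
\w._ : h -> Int
\p._ : i -> Int
  unify h -> Int ~ (i -> Int) -> j
  unify h ~ i -> Int
  unify Int ~ j
_ _ : Int
  unify Int ~ Int
  unify a -> Bool ~ Int -> k
  unify a ~ Int
  unify Bool ~ k
_ _ : Bool
let q : Bool
  unify Int ~ Int
  unify Int ~ Int
  unify Int ~ Int
  unify Int ~ Int
  unify Int ~ Int
  unify Int ~ Int
  unify Int ~ Int
  unify Int ~ Int
let r : Bool
  unify Int ~ Int
  unify Int ~ Int
  unify Int ~ Int
  unify Int ~ Int
  unify Bool ~ Bool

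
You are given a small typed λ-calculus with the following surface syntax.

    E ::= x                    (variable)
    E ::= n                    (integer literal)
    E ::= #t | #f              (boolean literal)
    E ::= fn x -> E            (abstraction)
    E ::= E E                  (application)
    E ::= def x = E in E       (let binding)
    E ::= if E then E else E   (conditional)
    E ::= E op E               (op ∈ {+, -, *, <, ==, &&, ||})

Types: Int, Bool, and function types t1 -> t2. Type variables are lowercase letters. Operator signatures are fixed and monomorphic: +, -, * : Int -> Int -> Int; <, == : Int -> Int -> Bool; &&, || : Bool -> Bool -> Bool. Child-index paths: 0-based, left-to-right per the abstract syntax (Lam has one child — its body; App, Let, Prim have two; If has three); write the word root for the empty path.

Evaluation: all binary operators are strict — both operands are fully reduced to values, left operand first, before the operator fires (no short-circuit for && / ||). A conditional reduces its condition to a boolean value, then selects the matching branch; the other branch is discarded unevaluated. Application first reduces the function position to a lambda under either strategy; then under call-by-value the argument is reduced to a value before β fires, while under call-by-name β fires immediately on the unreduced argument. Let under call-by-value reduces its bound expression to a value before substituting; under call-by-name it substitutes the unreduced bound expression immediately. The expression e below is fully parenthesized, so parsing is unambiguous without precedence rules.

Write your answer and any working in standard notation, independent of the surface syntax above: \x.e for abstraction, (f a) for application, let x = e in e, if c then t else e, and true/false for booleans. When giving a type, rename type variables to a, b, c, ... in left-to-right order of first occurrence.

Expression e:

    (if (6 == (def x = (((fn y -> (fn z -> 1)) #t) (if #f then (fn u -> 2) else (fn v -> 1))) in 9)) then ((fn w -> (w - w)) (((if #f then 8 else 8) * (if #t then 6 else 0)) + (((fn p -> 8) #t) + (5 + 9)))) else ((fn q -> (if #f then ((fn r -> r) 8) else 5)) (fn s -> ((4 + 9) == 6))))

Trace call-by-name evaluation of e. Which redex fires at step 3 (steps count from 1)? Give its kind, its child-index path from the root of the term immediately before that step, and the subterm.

Working:
step 0: (if (6 == (let x = (((\y.(\z.1)) true) (if false then (\u.2) else (\v.1))) in 9)) then ((\w.(w - w)) (((if false then 8 else 8) * (if true then 6 else 0)) + (((\p.8) true) + (5 + 9)))) else ((\q.(if false then ((\r.r) 8) else 5)) (\s.((4 + 9) == 6))))
step 1: [let@0.1] (if (6 == 9) then ((\w.(w - w)) (((if false then 8 else 8) * (if true then 6 else 0)) + (((\p.8) true) + (5 + 9)))) else ((\q.(if false then ((\r.r) 8) else 5)) (\s.((4 + 9) == 6))))
step 2: [delta@0] (if false then ((\w.(w - w)) (((if false then 8 else 8) * (if true then 6 else 0)) + (((\p.8) true) + (5 + 9)))) else ((\q.(if false then ((\r.r) 8) else 5)) (\s.((4 + 9) == 6))))
step 3: [if@root] ((\q.(if false then ((\r.r) 8) else 5)) (\s.((4 + 9) == 6)))

Answer: if at root : (if false then ((\w.(w - w)) (((if false then 8 else 8) * (if true then 6 else 0)) + (((\p.8) true) + (5 + 9)))) else ((\q.(if false then ((\r.r) 8) else 5)) (\s.((4 + 9) == 6))))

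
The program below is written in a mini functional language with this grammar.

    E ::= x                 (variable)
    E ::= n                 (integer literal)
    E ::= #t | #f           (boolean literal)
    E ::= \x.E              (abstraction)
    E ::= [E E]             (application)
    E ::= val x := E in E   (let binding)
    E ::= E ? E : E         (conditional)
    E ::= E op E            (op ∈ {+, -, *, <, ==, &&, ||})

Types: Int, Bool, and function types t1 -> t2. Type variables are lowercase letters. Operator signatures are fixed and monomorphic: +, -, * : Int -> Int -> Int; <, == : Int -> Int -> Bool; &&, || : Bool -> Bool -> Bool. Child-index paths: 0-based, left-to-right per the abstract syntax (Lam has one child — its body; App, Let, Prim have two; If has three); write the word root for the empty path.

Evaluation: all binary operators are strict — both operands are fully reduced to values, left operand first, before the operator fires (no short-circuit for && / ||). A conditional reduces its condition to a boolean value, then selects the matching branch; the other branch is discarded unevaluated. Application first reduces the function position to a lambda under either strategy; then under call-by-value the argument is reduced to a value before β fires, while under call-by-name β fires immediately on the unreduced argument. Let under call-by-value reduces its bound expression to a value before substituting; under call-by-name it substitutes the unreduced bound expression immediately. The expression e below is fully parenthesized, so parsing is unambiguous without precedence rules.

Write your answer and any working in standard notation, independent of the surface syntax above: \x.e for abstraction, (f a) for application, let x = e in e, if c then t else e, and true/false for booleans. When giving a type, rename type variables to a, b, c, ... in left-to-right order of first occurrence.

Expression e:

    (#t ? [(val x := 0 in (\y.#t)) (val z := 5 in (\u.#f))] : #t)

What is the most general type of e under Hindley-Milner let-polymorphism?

Derivation:
  unify Bool ~ Bool
let x : Int
\y._ : a -> Bool
let z : Int
\u._ : b -> Bool
  unify a -> Bool ~ (b -> Bool) -> c
  unify a ~ b -> Bool
  unify Bool ~ c
_ _ : Bool
  unify Bool ~ Bool

Answer: Bool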